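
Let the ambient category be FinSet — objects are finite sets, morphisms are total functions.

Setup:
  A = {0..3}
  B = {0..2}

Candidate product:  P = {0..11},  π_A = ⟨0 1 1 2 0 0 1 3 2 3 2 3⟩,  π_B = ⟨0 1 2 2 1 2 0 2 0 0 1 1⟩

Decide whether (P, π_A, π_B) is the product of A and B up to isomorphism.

Answer: VALID PRODUCT

Derivation:
|A|·|B| = 4·3 = 12;  |P| = 12
Check the pairing map k ↦ (π_A(k), π_B(k)):
  0 -> (0,0)
  1 -> (1,1)
  2 -> (1,2)
  3 -> (2,2)
  4 -> (0,1)
  5 -> (0,2)
  6 -> (1,0)
  7 -> (3,2)
  8 -> (2,0)
  9 -> (3,0)
  10 -> (2,1)
  11 -> (3,1)
distinct pairs in image: 12 / 12 needed
  → bijection onto A×B; projections well-typed.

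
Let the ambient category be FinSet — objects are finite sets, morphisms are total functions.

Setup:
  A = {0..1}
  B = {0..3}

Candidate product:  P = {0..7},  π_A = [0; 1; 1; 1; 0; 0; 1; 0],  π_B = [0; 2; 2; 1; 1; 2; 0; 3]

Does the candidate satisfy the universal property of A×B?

Answer: NOT A VALID PRODUCT — duplicate pair at indices 2,1

Trace:
|A|·|B| = 2·4 = 8;  |P| = 8
Check the pairing map k ↦ (π_A(k), π_B(k)):
  0 : (0,0)
  1 : (1,2)
  2 : (1,2)  ✗ repeats pair of k=1
  3 : (1,1)
  4 : (0,1)
  5 : (0,2)
  6 : (1,0)
  7 : (0,3)
distinct pairs in image: 7 / 8 needed
  → (1,2) hit at k=1 and k=2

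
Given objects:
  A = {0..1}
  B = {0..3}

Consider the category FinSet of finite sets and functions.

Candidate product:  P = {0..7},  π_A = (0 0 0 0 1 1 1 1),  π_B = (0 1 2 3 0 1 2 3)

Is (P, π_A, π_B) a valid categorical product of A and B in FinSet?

Answer: VALID PRODUCT

Work:
|A|·|B| = 2·4 = 8;  |P| = 8
Check the pairing map k ↦ (π_A(k), π_B(k)):
  0 : (0,0)
  1 : (0,1)
  2 : (0,2)
  3 : (0,3)
  4 : (1,0)
  5 : (1,1)
  6 : (1,2)
  7 : (1,3)
distinct pairs in image: 8 / 8 needed
  → bijection onto A×B; projections well-typed.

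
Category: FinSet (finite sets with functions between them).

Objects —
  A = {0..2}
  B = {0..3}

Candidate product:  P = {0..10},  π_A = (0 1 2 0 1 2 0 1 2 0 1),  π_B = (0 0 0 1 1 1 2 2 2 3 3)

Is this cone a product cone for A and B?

Answer: NOT A VALID PRODUCT — |P|=11 ≠ |A|·|B|=12

Derivation:
|A|·|B| = 3·4 = 12;  |P| = 11
  → cardinalities differ; no bijection possible.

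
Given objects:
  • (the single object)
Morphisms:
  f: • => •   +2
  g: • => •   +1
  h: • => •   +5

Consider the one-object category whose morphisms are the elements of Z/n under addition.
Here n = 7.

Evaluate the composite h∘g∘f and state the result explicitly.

  0 +2≡2 +1≡3 +5≡1  (mod 7)
result: +1

Answer: +1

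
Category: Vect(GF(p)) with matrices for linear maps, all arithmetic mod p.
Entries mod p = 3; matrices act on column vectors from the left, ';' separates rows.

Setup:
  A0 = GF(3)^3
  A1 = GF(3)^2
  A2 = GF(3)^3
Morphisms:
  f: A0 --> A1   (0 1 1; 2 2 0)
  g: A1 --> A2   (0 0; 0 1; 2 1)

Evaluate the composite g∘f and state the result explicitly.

Answer: (0 0 0; 2 2 0; 2 1 2)

Derivation:
  e0=⟨1,0,0⟩ f-->⟨0,2⟩ g-->⟨0,2,2⟩
  e1=⟨0,1,0⟩ f-->⟨1,2⟩ g-->⟨0,2,1⟩
  e2=⟨0,0,1⟩ f-->⟨1,0⟩ g-->⟨0,0,2⟩
composite: (0 0 0; 2 2 0; 2 1 2)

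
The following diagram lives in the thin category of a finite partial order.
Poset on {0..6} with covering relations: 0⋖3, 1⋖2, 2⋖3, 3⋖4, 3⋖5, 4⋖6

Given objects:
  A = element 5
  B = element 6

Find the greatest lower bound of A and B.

{x : x≤A ∧ x≤B} = {0,1,2,3}  (A=5, B=6)
  0 ≤ 3
  1 ≤ 3
  2 ≤ 3
  3 ≤ 3
glb = 3

Answer: A∧B = 3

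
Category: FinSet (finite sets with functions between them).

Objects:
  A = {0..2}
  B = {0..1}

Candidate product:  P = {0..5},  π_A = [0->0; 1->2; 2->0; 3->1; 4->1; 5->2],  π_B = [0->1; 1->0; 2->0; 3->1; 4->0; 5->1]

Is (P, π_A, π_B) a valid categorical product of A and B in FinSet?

Answer: VALID PRODUCT

Trace:
|A|·|B| = 3·2 = 6;  |P| = 6
Check the pairing map k ↦ (π_A(k), π_B(k)):
  0 -> (0,1)
  1 -> (2,0)
  2 -> (0,0)
  3 -> (1,1)
  4 -> (1,0)
  5 -> (2,1)
distinct pairs in image: 6 / 6 needed
  → bijection onto A×B; projections well-typed.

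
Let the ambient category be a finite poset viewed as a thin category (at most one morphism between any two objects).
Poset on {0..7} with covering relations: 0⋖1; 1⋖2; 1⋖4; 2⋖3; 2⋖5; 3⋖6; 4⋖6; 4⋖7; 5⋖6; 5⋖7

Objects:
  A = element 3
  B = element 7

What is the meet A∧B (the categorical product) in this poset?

Answer: A∧B = 2

Work:
{x : x⊑A ∧ x⊑B} = {0,1,2}  (A=3, B=7)
  0 ⊑ 2
  1 ⊑ 2
  2 ⊑ 2
glb = 2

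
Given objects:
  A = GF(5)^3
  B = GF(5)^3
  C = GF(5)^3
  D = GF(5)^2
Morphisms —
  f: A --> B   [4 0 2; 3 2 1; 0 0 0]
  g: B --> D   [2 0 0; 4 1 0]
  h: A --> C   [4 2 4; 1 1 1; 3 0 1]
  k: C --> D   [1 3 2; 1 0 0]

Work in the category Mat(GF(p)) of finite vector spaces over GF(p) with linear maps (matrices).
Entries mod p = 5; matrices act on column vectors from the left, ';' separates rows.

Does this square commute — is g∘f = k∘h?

Answer: COMMUTES

Derivation:
Path 1 = f;g:
  e0=[1,0,0] f-->[4,3,0] g-->[3,4]
  e1=[0,1,0] f-->[0,2,0] g-->[0,2]
  e2=[0,0,1] f-->[2,1,0] g-->[4,4]
  ⟦path⟧₁ = [3 0 4; 4 2 4]
Path 2 = h;k:
  e0=[1,0,0] h-->[4,1,3] k-->[3,4]
  e1=[0,1,0] h-->[2,1,0] k-->[0,2]
  e2=[0,0,1] h-->[4,1,1] k-->[4,4]
  ⟦path⟧₂ = [3 0 4; 4 2 4]
Equal? equal; square commutes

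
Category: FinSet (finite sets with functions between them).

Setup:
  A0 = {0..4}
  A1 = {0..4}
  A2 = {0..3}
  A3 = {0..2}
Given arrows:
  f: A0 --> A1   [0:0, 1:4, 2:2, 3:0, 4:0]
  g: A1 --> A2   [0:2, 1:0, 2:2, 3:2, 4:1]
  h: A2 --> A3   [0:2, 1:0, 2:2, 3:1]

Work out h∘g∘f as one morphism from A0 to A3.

  0 f-->0 g-->2 h-->2
  1 f-->4 g-->1 h-->0
  2 f-->2 g-->2 h-->2
  3 f-->0 g-->2 h-->2
  4 f-->0 g-->2 h-->2
result: [0:2, 1:0, 2:2, 3:2, 4:2]

Answer: [0:2, 1:0, 2:2, 3:2, 4:2]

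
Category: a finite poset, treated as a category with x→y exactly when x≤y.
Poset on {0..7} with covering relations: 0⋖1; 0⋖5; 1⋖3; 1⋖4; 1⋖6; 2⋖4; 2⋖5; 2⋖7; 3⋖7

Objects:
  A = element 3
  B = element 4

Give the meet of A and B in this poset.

Common predecessors of 3,4: {0,1}
  0 ≤ 1
  1 ≤ 1
glb = 1

Answer: A∧B = 1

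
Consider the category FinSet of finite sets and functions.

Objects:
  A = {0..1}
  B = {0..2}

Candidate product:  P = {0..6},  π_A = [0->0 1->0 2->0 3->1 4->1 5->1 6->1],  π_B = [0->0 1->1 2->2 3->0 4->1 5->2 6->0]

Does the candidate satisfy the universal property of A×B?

Answer: NOT A VALID PRODUCT — |P|=7 ≠ |A|·|B|=6

Trace:
|A|·|B| = 2·3 = 6;  |P| = 7
  → cardinalities differ; no bijection possible.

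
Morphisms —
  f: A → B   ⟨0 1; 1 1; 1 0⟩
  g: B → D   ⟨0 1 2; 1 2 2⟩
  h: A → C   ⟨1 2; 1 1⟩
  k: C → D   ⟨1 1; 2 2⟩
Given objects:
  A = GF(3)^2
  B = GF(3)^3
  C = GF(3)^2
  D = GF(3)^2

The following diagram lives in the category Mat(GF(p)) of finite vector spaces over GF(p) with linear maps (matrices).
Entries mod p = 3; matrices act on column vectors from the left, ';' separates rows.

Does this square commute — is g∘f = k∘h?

Along f;g (path 1):
  e0=(1,0) f→(0,1,1) g→(0,1)
  e1=(0,1) f→(1,1,0) g→(1,0)
  composite₁ = ⟨0 1; 1 0⟩
Along h;k (path 2):
  e0=(1,0) h→(1,1) k→(2,1)
  e1=(0,1) h→(2,1) k→(0,0)
  composite₂ = ⟨2 0; 1 0⟩
Equal? differ; not commutative

Answer: DOES NOT COMMUTE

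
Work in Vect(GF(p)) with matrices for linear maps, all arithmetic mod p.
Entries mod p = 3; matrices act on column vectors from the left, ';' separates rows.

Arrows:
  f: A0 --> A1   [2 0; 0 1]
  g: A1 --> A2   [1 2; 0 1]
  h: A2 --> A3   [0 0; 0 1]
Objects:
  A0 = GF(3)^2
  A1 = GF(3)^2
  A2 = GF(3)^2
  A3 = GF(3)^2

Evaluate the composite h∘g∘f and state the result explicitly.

Answer: [0 0; 0 1]

Trace:
  e0=⟨1,0⟩ f-->⟨2,0⟩ g-->⟨2,0⟩ h-->⟨0,0⟩
  e1=⟨0,1⟩ f-->⟨0,1⟩ g-->⟨2,1⟩ h-->⟨0,1⟩
result: [0 0; 0 1]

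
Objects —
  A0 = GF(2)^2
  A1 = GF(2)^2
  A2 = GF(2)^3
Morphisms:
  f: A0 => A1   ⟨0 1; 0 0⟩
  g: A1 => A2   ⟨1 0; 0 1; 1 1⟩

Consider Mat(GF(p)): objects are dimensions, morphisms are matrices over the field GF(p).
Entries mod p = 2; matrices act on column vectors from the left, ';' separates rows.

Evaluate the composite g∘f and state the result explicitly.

  e0=(1,0) f=>(0,0) g=>(0,0,0)
  e1=(0,1) f=>(1,0) g=>(1,0,1)
composite: ⟨0 1; 0 0; 0 1⟩

Answer: ⟨0 1; 0 0; 0 1⟩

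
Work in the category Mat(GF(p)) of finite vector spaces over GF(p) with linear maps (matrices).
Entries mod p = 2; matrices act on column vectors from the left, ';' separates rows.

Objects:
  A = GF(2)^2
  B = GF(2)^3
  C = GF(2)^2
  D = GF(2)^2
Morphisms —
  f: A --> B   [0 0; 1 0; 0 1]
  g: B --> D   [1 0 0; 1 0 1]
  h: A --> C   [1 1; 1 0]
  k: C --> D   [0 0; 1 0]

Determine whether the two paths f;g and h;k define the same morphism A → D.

Answer: DOES NOT COMMUTE

Trace:
Along f;g (path 1):
  e0=⟨1,0⟩ f-->⟨0,1,0⟩ g-->⟨0,0⟩
  e1=⟨0,1⟩ f-->⟨0,0,1⟩ g-->⟨0,1⟩
  result₁ = [0 0; 0 1]
Along h;k (path 2):
  e0=⟨1,0⟩ h-->⟨1,1⟩ k-->⟨0,1⟩
  e1=⟨0,1⟩ h-->⟨1,0⟩ k-->⟨0,1⟩
  result₂ = [0 0; 1 1]
Equal? differ; not commutative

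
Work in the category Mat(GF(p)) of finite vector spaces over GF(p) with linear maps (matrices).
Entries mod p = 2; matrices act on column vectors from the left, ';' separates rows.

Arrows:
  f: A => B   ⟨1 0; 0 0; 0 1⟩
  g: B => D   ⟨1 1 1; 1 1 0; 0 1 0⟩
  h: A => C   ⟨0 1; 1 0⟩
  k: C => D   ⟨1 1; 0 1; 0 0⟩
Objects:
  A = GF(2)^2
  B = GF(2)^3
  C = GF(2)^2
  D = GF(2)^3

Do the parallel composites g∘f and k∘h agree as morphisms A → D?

Along f;g (path 1):
  e0=(1,0) f=>(1,0,0) g=>(1,1,0)
  e1=(0,1) f=>(0,0,1) g=>(1,0,0)
  ⟦path⟧₁ = ⟨1 1; 1 0; 0 0⟩
Along h;k (path 2):
  e0=(1,0) h=>(0,1) k=>(1,1,0)
  e1=(0,1) h=>(1,0) k=>(1,0,0)
  ⟦path⟧₂ = ⟨1 1; 1 0; 0 0⟩
Equal? equal; square commutes

Answer: COMMUTES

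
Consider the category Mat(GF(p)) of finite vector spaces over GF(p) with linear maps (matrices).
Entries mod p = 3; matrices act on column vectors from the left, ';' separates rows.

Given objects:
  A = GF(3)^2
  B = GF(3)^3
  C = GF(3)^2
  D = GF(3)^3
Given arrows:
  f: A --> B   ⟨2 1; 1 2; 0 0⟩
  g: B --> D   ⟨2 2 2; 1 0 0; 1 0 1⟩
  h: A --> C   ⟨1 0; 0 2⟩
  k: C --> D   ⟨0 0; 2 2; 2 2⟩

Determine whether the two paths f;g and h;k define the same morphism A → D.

Answer: COMMUTES

Derivation:
Along f;g (path 1):
  e0=⟨1,0⟩ f-->⟨2,1,0⟩ g-->⟨0,2,2⟩
  e1=⟨0,1⟩ f-->⟨1,2,0⟩ g-->⟨0,1,1⟩
  ⟦path⟧₁ = ⟨0 0; 2 1; 2 1⟩
Along h;k (path 2):
  e0=⟨1,0⟩ h-->⟨1,0⟩ k-->⟨0,2,2⟩
  e1=⟨0,1⟩ h-->⟨0,2⟩ k-->⟨0,1,1⟩
  ⟦path⟧₂ = ⟨0 0; 2 1; 2 1⟩
Equal? equal; square commutes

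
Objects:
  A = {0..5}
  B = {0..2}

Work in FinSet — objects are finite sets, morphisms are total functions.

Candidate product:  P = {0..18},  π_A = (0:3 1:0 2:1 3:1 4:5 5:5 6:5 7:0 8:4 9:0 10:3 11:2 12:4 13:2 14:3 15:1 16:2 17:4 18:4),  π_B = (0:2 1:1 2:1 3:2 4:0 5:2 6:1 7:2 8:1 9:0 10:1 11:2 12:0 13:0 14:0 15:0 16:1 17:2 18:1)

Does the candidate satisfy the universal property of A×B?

|A|·|B| = 6·3 = 18;  |P| = 19
  → cardinalities differ; no bijection possible.

Answer: NOT A VALID PRODUCT — |P|=19 ≠ |A|·|B|=18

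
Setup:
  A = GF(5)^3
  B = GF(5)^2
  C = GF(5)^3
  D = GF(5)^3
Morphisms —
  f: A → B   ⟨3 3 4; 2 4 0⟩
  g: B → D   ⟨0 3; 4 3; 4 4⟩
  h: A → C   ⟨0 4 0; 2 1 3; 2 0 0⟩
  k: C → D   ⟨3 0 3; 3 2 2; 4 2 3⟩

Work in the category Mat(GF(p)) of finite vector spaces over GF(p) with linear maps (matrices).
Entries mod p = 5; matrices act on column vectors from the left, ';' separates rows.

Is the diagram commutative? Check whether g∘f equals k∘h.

Path 1 = f;g:
  e0=(1,0,0) f→(3,2) g→(1,3,0)
  e1=(0,1,0) f→(3,4) g→(2,4,3)
  e2=(0,0,1) f→(4,0) g→(0,1,1)
  ⟦path⟧₁ = ⟨1 2 0; 3 4 1; 0 3 1⟩
Path 2 = h;k:
  e0=(1,0,0) h→(0,2,2) k→(1,3,0)
  e1=(0,1,0) h→(4,1,0) k→(2,4,3)
  e2=(0,0,1) h→(0,3,0) k→(0,1,1)
  ⟦path⟧₂ = ⟨1 2 0; 3 4 1; 0 3 1⟩
Equal? same morphism ✓

Answer: COMMUTES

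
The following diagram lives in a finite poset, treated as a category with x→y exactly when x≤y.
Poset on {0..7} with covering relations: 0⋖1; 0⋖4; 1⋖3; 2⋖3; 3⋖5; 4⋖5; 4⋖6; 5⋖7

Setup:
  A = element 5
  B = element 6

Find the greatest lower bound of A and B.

Answer: A∧B = 4

Work:
{x : x<=A ∧ x<=B} = {0,4}  (A=5, B=6)
  0 <= 4
  4 <= 4
glb = 4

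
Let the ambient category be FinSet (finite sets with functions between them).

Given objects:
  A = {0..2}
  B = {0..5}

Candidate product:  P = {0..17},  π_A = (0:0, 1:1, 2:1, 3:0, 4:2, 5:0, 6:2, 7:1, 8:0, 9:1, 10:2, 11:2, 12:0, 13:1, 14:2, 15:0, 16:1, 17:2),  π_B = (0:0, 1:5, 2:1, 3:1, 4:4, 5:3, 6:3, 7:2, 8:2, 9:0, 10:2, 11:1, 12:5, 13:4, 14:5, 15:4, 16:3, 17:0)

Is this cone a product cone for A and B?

|A|·|B| = 3·6 = 18;  |P| = 18
Check the pairing map k ↦ (π_A(k), π_B(k)):
  0 : (0,0)
  1 : (1,5)
  2 : (1,1)
  3 : (0,1)
  4 : (2,4)
  5 : (0,3)
  6 : (2,3)
  7 : (1,2)
  8 : (0,2)
  9 : (1,0)
  10 : (2,2)
  11 : (2,1)
  12 : (0,5)
  13 : (1,4)
  14 : (2,5)
  15 : (0,4)
  16 : (1,3)
  17 : (2,0)
distinct pairs in image: 18 / 18 needed
  → bijection onto A×B; projections well-typed.

Answer: VALID PRODUCT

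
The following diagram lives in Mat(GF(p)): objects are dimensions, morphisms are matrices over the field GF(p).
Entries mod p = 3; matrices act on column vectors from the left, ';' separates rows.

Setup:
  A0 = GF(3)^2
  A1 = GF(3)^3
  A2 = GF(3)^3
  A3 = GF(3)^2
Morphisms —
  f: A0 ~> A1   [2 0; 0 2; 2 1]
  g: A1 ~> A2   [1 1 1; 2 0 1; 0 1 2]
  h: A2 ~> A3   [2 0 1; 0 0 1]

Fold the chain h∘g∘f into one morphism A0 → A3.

  e0=[1,0] f~>[2,0,2] g~>[1,0,1] h~>[0,1]
  e1=[0,1] f~>[0,2,1] g~>[0,1,1] h~>[1,1]
result: [0 1; 1 1]

Answer: [0 1; 1 1]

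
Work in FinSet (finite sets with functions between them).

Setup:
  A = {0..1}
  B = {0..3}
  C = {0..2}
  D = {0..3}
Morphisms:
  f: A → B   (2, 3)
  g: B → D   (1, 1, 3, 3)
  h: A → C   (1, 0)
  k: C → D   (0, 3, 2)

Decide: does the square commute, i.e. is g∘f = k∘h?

1) trace f;g:
  0 f→2 g→3
  1 f→3 g→3
  composite₁ = (3, 3)
2) trace h;k:
  0 h→1 k→3
  1 h→0 k→0
  composite₂ = (3, 0)
Equal? differ; not commutative

Answer: DOES NOT COMMUTE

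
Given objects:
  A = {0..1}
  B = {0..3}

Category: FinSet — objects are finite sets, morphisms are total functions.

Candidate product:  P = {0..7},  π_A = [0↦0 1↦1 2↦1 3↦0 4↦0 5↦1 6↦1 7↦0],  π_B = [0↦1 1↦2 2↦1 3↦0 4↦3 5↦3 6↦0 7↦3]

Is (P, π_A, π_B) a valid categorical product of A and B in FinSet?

Answer: NOT A VALID PRODUCT — duplicate pair at indices 7,4

Trace:
|A|·|B| = 2·4 = 8;  |P| = 8
Check the pairing map k ↦ (π_A(k), π_B(k)):
  0 ↦ (0,1)
  1 ↦ (1,2)
  2 ↦ (1,1)
  3 ↦ (0,0)
  4 ↦ (0,3)
  5 ↦ (1,3)
  6 ↦ (1,0)
  7 ↦ (0,3)  ✗ repeats pair of k=4
distinct pairs in image: 7 / 8 needed
  → (0,3) hit at k=4 and k=7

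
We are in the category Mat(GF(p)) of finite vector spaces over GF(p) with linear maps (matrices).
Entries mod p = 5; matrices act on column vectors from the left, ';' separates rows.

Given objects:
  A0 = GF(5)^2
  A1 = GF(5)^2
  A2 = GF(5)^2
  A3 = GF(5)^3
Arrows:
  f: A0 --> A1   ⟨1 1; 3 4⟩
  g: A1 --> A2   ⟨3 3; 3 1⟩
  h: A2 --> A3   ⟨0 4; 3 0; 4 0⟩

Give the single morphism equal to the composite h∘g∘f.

  e0=⟨1,0⟩ f-->⟨1,3⟩ g-->⟨2,1⟩ h-->⟨4,1,3⟩
  e1=⟨0,1⟩ f-->⟨1,4⟩ g-->⟨0,2⟩ h-->⟨3,0,0⟩
result: ⟨4 3; 1 0; 3 0⟩

Answer: ⟨4 3; 1 0; 3 0⟩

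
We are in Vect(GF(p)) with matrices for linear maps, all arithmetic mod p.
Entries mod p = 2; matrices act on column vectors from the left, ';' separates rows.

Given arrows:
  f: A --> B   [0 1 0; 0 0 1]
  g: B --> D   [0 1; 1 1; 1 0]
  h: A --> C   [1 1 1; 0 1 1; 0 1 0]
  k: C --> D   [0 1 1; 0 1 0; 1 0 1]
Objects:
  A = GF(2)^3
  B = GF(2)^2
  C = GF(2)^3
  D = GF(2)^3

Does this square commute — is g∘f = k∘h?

Answer: DOES NOT COMMUTE

Trace:
Path 1 = f;g:
  e0=[1,0,0] f-->[0,0] g-->[0,0,0]
  e1=[0,1,0] f-->[1,0] g-->[0,1,1]
  e2=[0,0,1] f-->[0,1] g-->[1,1,0]
  result₁ = [0 0 1; 0 1 1; 0 1 0]
Path 2 = h;k:
  e0=[1,0,0] h-->[1,0,0] k-->[0,0,1]
  e1=[0,1,0] h-->[1,1,1] k-->[0,1,0]
  e2=[0,0,1] h-->[1,1,0] k-->[1,1,1]
  result₂ = [0 0 1; 0 1 1; 1 0 1]
Equal? distinct morphisms ✗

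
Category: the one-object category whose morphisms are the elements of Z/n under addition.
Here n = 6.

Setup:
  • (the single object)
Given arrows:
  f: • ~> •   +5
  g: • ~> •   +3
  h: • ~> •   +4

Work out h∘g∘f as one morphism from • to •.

Answer: +0

Work:
  0 +5≡5 +3≡2 +4≡0  (mod 6)
composite: +0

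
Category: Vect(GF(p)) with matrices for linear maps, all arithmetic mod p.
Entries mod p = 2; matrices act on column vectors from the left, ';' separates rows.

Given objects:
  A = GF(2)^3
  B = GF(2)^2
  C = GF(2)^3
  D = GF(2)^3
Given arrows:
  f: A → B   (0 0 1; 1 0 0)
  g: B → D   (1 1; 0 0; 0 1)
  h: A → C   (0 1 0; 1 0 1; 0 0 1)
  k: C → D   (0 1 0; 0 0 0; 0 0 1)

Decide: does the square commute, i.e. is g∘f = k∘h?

Answer: DOES NOT COMMUTE

Work:
Path 1 = f;g:
  e0=⟨1,0,0⟩ f→⟨0,1⟩ g→⟨1,0,1⟩
  e1=⟨0,1,0⟩ f→⟨0,0⟩ g→⟨0,0,0⟩
  e2=⟨0,0,1⟩ f→⟨1,0⟩ g→⟨1,0,0⟩
  ⟦path⟧₁ = (1 0 1; 0 0 0; 1 0 0)
Path 2 = h;k:
  e0=⟨1,0,0⟩ h→⟨0,1,0⟩ k→⟨1,0,0⟩
  e1=⟨0,1,0⟩ h→⟨1,0,0⟩ k→⟨0,0,0⟩
  e2=⟨0,0,1⟩ h→⟨0,1,1⟩ k→⟨1,0,1⟩
  ⟦path⟧₂ = (1 0 1; 0 0 0; 0 0 1)
Equal? NO — does not commute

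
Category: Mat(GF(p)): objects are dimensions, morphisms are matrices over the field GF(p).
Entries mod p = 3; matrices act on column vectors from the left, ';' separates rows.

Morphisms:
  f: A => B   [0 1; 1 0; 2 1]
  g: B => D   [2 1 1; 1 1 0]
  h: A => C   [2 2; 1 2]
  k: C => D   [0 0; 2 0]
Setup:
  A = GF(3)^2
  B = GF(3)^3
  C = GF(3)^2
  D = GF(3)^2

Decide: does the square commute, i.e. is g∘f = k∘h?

Answer: COMMUTES

Trace:
Along f;g (path 1):
  e0=[1,0] f=>[0,1,2] g=>[0,1]
  e1=[0,1] f=>[1,0,1] g=>[0,1]
  composite₁ = [0 0; 1 1]
Along h;k (path 2):
  e0=[1,0] h=>[2,1] k=>[0,1]
  e1=[0,1] h=>[2,2] k=>[0,1]
  composite₂ = [0 0; 1 1]
Equal? equal; square commutes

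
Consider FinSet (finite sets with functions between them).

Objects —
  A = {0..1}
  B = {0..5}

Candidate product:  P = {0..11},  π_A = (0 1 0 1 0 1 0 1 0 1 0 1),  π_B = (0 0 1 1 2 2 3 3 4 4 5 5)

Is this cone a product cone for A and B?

|A|·|B| = 2·6 = 12;  |P| = 12
Check the pairing map k ↦ (π_A(k), π_B(k)):
  0 -> (0,0)
  1 -> (1,0)
  2 -> (0,1)
  3 -> (1,1)
  4 -> (0,2)
  5 -> (1,2)
  6 -> (0,3)
  7 -> (1,3)
  8 -> (0,4)
  9 -> (1,4)
  10 -> (0,5)
  11 -> (1,5)
distinct pairs in image: 12 / 12 needed
  → bijection onto A×B; projections well-typed.

Answer: VALID PRODUCT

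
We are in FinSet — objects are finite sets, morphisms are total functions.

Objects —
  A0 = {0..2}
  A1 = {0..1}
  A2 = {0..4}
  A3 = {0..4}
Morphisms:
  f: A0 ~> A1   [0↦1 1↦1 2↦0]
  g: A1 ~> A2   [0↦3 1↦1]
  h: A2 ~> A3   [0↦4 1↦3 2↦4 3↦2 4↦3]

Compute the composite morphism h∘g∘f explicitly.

  0 f~>1 g~>1 h~>3
  1 f~>1 g~>1 h~>3
  2 f~>0 g~>3 h~>2
composite: [0↦3 1↦3 2↦2]

Answer: [0↦3 1↦3 2↦2]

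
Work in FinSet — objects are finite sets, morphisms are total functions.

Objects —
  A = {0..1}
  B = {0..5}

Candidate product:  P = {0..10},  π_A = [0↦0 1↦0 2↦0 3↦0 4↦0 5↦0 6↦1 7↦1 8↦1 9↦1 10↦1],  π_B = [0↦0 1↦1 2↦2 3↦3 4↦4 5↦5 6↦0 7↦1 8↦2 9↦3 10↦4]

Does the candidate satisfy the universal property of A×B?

|A|·|B| = 2·6 = 12;  |P| = 11
  → cardinalities differ; no bijection possible.

Answer: NOT A VALID PRODUCT — |P|=11 ≠ |A|·|B|=12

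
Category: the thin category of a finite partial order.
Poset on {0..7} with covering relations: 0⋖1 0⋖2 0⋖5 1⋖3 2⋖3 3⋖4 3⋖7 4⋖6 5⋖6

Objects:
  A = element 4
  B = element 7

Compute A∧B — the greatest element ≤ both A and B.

Common predecessors of 4,7: {0,1,2,3}
  0 ≤ 3
  1 ≤ 3
  2 ≤ 3
  3 ≤ 3
glb = 3

Answer: A∧B = 3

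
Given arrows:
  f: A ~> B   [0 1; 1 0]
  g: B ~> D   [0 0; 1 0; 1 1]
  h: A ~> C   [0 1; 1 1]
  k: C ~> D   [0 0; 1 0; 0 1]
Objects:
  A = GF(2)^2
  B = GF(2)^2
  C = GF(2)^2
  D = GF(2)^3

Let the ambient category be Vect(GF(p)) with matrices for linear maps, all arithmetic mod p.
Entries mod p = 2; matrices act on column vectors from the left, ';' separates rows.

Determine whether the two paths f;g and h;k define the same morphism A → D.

Answer: COMMUTES

Trace:
Path 1 = f;g:
  e0=(1,0) f~>(0,1) g~>(0,0,1)
  e1=(0,1) f~>(1,0) g~>(0,1,1)
  result₁ = [0 0; 0 1; 1 1]
Path 2 = h;k:
  e0=(1,0) h~>(0,1) k~>(0,0,1)
  e1=(0,1) h~>(1,1) k~>(0,1,1)
  result₂ = [0 0; 0 1; 1 1]
Equal? same morphism ✓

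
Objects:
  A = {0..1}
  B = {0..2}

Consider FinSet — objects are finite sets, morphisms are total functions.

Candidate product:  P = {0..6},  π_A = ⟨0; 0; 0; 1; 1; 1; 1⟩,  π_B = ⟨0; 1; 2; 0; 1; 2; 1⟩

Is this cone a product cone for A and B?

Answer: NOT A VALID PRODUCT — |P|=7 ≠ |A|·|B|=6

Work:
|A|·|B| = 2·3 = 6;  |P| = 7
  → cardinalities differ; no bijection possible.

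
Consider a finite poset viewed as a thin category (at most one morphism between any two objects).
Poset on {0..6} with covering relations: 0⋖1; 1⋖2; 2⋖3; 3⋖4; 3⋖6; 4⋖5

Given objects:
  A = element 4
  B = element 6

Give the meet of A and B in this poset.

Lower bounds of A=4 and B=6: {0,1,2,3}
  0 ⊑ 3
  1 ⊑ 3
  2 ⊑ 3
  3 ⊑ 3
glb = 3

Answer: A∧B = 3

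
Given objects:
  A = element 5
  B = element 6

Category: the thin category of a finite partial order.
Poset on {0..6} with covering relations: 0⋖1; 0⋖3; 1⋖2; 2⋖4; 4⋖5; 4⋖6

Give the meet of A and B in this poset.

Lower bounds of A=5 and B=6: {0,1,2,4}
  0 <= 4
  1 <= 4
  2 <= 4
  4 <= 4
glb = 4

Answer: A∧B = 4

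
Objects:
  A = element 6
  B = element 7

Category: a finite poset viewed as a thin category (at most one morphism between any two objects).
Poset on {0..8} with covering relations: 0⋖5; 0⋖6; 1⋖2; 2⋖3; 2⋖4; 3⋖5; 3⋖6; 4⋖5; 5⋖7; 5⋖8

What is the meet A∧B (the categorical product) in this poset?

Answer: NO MEET EXISTS

Trace:
{x : x⊑A ∧ x⊑B} = {0,1,2,3}  (A=6, B=7)
  maximal lower bounds 0 and 3 are incomparable: neither 0⊑3 nor 3⊑0
→ no greatest lower bound exists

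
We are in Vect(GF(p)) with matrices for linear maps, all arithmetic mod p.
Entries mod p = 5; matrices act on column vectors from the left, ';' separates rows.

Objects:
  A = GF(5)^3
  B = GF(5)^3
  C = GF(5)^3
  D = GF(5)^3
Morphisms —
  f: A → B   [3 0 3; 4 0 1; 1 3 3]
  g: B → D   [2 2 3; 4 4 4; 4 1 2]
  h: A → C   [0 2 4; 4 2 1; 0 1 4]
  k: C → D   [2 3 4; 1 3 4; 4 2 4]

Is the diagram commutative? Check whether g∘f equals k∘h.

Along f;g (path 1):
  e0=⟨1,0,0⟩ f→⟨3,4,1⟩ g→⟨2,2,3⟩
  e1=⟨0,1,0⟩ f→⟨0,0,3⟩ g→⟨4,2,1⟩
  e2=⟨0,0,1⟩ f→⟨3,1,3⟩ g→⟨2,3,4⟩
  ⟦path⟧₁ = [2 4 2; 2 2 3; 3 1 4]
Along h;k (path 2):
  e0=⟨1,0,0⟩ h→⟨0,4,0⟩ k→⟨2,2,3⟩
  e1=⟨0,1,0⟩ h→⟨2,2,1⟩ k→⟨4,2,1⟩
  e2=⟨0,0,1⟩ h→⟨4,1,4⟩ k→⟨2,3,4⟩
  ⟦path⟧₂ = [2 4 2; 2 2 3; 3 1 4]
Equal? equal; square commutes

Answer: COMMUTES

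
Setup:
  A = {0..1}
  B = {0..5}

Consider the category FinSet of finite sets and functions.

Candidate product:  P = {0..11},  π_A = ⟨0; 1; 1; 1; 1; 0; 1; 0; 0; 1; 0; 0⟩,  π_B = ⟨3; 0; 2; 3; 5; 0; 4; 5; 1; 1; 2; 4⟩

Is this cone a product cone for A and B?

Answer: VALID PRODUCT

Trace:
|A|·|B| = 2·6 = 12;  |P| = 12
Check the pairing map k ↦ (π_A(k), π_B(k)):
  0 : (0,3)
  1 : (1,0)
  2 : (1,2)
  3 : (1,3)
  4 : (1,5)
  5 : (0,0)
  6 : (1,4)
  7 : (0,5)
  8 : (0,1)
  9 : (1,1)
  10 : (0,2)
  11 : (0,4)
distinct pairs in image: 12 / 12 needed
  → bijection onto A×B; projections well-typed.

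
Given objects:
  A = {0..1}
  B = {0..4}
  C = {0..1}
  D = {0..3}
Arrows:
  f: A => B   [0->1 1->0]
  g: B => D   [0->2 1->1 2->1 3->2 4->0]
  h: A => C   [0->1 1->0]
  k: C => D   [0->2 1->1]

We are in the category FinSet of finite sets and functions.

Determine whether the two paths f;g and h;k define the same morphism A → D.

Answer: COMMUTES

Trace:
Along f;g (path 1):
  0 f=>1 g=>1
  1 f=>0 g=>2
  result₁ = [0->1 1->2]
Along h;k (path 2):
  0 h=>1 k=>1
  1 h=>0 k=>2
  result₂ = [0->1 1->2]
Equal? same morphism ✓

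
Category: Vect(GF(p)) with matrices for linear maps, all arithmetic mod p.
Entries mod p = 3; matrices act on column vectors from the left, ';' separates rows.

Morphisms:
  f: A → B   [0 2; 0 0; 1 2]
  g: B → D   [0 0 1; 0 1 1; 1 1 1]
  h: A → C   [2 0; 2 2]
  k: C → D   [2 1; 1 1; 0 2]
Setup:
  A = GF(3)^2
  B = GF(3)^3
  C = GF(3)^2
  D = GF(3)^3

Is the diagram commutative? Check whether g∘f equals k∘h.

Answer: DOES NOT COMMUTE

Work:
Along f;g (path 1):
  e0=(1,0) f→(0,0,1) g→(1,1,1)
  e1=(0,1) f→(2,0,2) g→(2,2,1)
  composite₁ = [1 2; 1 2; 1 1]
Along h;k (path 2):
  e0=(1,0) h→(2,2) k→(0,1,1)
  e1=(0,1) h→(0,2) k→(2,2,1)
  composite₂ = [0 2; 1 2; 1 1]
Equal? distinct morphisms ✗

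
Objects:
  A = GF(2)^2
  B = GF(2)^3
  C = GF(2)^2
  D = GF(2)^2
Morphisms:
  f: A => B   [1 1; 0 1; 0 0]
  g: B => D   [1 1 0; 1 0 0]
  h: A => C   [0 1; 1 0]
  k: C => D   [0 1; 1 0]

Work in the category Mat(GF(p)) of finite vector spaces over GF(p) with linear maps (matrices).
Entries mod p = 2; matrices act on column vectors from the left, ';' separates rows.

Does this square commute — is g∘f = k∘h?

Answer: DOES NOT COMMUTE

Trace:
1) trace f;g:
  e0=(1,0) f=>(1,0,0) g=>(1,1)
  e1=(0,1) f=>(1,1,0) g=>(0,1)
  result₁ = [1 0; 1 1]
2) trace h;k:
  e0=(1,0) h=>(0,1) k=>(1,0)
  e1=(0,1) h=>(1,0) k=>(0,1)
  result₂ = [1 0; 0 1]
Equal? distinct morphisms ✗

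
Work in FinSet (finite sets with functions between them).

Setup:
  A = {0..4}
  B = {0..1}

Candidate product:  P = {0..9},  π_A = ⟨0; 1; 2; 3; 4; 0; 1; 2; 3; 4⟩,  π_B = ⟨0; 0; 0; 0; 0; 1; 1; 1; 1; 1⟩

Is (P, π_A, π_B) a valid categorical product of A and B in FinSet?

|A|·|B| = 5·2 = 10;  |P| = 10
Check the pairing map k ↦ (π_A(k), π_B(k)):
  0 ↦ (0,0)
  1 ↦ (1,0)
  2 ↦ (2,0)
  3 ↦ (3,0)
  4 ↦ (4,0)
  5 ↦ (0,1)
  6 ↦ (1,1)
  7 ↦ (2,1)
  8 ↦ (3,1)
  9 ↦ (4,1)
distinct pairs in image: 10 / 10 needed
  → bijection onto A×B; projections well-typed.

Answer: VALID PRODUCT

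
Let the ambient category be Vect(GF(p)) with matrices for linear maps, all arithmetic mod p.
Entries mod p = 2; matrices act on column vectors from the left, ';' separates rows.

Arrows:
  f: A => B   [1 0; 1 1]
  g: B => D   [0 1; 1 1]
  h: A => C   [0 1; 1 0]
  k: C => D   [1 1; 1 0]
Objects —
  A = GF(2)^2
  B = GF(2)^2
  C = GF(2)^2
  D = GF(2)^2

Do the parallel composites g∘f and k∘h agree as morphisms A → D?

Answer: COMMUTES

Derivation:
Path 1 = f;g:
  e0=(1,0) f=>(1,1) g=>(1,0)
  e1=(0,1) f=>(0,1) g=>(1,1)
  ⟦path⟧₁ = [1 1; 0 1]
Path 2 = h;k:
  e0=(1,0) h=>(0,1) k=>(1,0)
  e1=(0,1) h=>(1,0) k=>(1,1)
  ⟦path⟧₂ = [1 1; 0 1]
Equal? YES — commutes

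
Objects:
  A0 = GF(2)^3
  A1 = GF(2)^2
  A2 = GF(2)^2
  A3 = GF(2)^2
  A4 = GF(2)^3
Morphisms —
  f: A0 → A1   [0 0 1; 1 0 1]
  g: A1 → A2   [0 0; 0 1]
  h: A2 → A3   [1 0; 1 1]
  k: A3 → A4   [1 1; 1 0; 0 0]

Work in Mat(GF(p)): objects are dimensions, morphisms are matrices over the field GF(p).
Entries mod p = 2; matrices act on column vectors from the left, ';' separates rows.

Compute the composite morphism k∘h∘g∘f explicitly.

  e0=(1,0,0) f→(0,1) g→(0,1) h→(0,1) k→(1,0,0)
  e1=(0,1,0) f→(0,0) g→(0,0) h→(0,0) k→(0,0,0)
  e2=(0,0,1) f→(1,1) g→(0,1) h→(0,1) k→(1,0,0)
composite: [1 0 1; 0 0 0; 0 0 0]

Answer: [1 0 1; 0 0 0; 0 0 0]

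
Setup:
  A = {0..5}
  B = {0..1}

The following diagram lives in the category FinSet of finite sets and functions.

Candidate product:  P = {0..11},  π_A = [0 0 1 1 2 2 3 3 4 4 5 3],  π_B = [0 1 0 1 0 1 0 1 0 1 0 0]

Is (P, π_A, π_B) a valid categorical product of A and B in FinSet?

Answer: NOT A VALID PRODUCT — duplicate pair at indices 6,11

Trace:
|A|·|B| = 6·2 = 12;  |P| = 12
Check the pairing map k ↦ (π_A(k), π_B(k)):
  0 ↦ (0,0)
  1 ↦ (0,1)
  2 ↦ (1,0)
  3 ↦ (1,1)
  4 ↦ (2,0)
  5 ↦ (2,1)
  6 ↦ (3,0)
  7 ↦ (3,1)
  8 ↦ (4,0)
  9 ↦ (4,1)
  10 ↦ (5,0)
  11 ↦ (3,0)  ✗ repeats pair of k=6
distinct pairs in image: 11 / 12 needed
  → (3,0) hit at k=6 and k=11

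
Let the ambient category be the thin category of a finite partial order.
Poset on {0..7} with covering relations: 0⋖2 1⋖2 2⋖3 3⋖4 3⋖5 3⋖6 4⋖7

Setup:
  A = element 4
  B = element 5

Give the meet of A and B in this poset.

Common predecessors of 4,5: {0,1,2,3}
  0 ⊑ 3
  1 ⊑ 3
  2 ⊑ 3
  3 ⊑ 3
glb = 3

Answer: A∧B = 3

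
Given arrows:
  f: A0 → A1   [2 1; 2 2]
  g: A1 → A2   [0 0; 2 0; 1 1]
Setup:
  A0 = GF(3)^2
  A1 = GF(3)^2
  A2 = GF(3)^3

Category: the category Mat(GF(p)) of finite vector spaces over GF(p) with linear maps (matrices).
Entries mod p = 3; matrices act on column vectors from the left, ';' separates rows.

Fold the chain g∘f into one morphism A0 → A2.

Answer: [0 0; 1 2; 1 0]

Derivation:
  e0=(1,0) f→(2,2) g→(0,1,1)
  e1=(0,1) f→(1,2) g→(0,2,0)
composite: [0 0; 1 2; 1 0]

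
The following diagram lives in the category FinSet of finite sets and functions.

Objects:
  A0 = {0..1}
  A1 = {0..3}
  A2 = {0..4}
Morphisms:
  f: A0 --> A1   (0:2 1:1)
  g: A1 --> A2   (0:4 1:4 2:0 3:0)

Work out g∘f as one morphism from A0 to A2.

Answer: (0:0 1:4)

Derivation:
  0 f-->2 g-->0
  1 f-->1 g-->4
⟦path⟧: (0:0 1:4)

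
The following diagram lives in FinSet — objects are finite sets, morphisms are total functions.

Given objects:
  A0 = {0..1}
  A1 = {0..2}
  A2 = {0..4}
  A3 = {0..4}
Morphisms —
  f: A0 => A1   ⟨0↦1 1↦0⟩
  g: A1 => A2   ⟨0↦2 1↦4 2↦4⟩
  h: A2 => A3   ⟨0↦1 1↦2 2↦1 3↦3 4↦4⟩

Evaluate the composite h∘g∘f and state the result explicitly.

Answer: ⟨0↦4 1↦1⟩

Trace:
  0 f=>1 g=>4 h=>4
  1 f=>0 g=>2 h=>1
result: ⟨0↦4 1↦1⟩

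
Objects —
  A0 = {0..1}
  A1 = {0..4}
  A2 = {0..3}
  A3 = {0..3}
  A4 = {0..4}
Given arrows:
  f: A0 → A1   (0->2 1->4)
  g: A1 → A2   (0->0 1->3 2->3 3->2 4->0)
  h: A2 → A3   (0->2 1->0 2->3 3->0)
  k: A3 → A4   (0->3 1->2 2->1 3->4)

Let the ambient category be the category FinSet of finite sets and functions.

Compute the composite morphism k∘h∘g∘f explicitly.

  0 f→2 g→3 h→0 k→3
  1 f→4 g→0 h→2 k→1
composite: (0->3 1->1)

Answer: (0->3 1->1)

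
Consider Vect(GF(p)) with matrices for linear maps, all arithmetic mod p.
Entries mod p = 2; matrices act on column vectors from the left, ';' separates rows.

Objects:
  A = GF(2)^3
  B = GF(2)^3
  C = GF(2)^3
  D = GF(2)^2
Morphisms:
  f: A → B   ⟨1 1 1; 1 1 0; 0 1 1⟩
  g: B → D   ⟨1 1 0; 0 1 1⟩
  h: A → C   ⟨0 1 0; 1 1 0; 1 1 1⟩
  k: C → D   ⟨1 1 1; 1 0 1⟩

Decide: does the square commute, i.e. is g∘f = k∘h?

1) trace f;g:
  e0=(1,0,0) f→(1,1,0) g→(0,1)
  e1=(0,1,0) f→(1,1,1) g→(0,0)
  e2=(0,0,1) f→(1,0,1) g→(1,1)
  result₁ = ⟨0 0 1; 1 0 1⟩
2) trace h;k:
  e0=(1,0,0) h→(0,1,1) k→(0,1)
  e1=(0,1,0) h→(1,1,1) k→(1,0)
  e2=(0,0,1) h→(0,0,1) k→(1,1)
  result₂ = ⟨0 1 1; 1 0 1⟩
Equal? differ; not commutative

Answer: DOES NOT COMMUTE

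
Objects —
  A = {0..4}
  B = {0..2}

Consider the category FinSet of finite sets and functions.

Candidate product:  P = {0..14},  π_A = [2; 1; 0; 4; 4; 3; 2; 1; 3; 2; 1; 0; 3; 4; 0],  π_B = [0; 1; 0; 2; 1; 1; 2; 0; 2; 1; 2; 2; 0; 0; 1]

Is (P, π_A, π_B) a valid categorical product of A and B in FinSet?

Answer: VALID PRODUCT

Work:
|A|·|B| = 5·3 = 15;  |P| = 15
Check the pairing map k ↦ (π_A(k), π_B(k)):
  0 -> (2,0)
  1 -> (1,1)
  2 -> (0,0)
  3 -> (4,2)
  4 -> (4,1)
  5 -> (3,1)
  6 -> (2,2)
  7 -> (1,0)
  8 -> (3,2)
  9 -> (2,1)
  10 -> (1,2)
  11 -> (0,2)
  12 -> (3,0)
  13 -> (4,0)
  14 -> (0,1)
distinct pairs in image: 15 / 15 needed
  → bijection onto A×B; projections well-typed.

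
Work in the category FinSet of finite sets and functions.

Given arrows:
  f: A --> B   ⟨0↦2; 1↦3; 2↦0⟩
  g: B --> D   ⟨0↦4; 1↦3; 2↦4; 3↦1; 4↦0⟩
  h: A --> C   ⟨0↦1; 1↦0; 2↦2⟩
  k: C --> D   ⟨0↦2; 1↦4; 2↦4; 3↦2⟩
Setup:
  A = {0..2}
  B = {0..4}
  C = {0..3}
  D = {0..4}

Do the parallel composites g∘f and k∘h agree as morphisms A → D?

Along f;g (path 1):
  0 f-->2 g-->4
  1 f-->3 g-->1
  2 f-->0 g-->4
  composite₁ = ⟨0↦4; 1↦1; 2↦4⟩
Along h;k (path 2):
  0 h-->1 k-->4
  1 h-->0 k-->2
  2 h-->2 k-->4
  composite₂ = ⟨0↦4; 1↦2; 2↦4⟩
Equal? differ; not commutative

Answer: DOES NOT COMMUTE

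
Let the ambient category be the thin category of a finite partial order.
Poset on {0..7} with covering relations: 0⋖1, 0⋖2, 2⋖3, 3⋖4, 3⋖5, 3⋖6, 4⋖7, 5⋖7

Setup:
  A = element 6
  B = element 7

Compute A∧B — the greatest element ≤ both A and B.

Common predecessors of 6,7: {0,2,3}
  0 ⊑ 3
  2 ⊑ 3
  3 ⊑ 3
glb = 3

Answer: A∧B = 3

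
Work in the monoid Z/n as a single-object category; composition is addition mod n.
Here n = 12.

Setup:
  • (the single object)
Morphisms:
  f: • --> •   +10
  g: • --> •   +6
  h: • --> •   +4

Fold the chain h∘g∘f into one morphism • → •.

Answer: +8

Derivation:
  0 +10≡10 +6≡4 +4≡8  (mod 12)
⟦path⟧: +8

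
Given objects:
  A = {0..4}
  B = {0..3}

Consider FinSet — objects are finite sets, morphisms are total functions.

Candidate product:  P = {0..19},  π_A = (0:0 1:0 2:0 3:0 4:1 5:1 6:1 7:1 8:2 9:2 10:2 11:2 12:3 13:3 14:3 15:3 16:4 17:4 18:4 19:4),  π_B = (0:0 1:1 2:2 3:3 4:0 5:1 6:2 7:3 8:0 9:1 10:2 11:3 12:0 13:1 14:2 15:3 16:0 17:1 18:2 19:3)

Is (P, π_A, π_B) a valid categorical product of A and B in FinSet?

Answer: VALID PRODUCT

Trace:
|A|·|B| = 5·4 = 20;  |P| = 20
Check the pairing map k ↦ (π_A(k), π_B(k)):
  0 : (0,0)
  1 : (0,1)
  2 : (0,2)
  3 : (0,3)
  4 : (1,0)
  5 : (1,1)
  6 : (1,2)
  7 : (1,3)
  8 : (2,0)
  9 : (2,1)
  10 : (2,2)
  11 : (2,3)
  12 : (3,0)
  13 : (3,1)
  14 : (3,2)
  15 : (3,3)
  16 : (4,0)
  17 : (4,1)
  18 : (4,2)
  19 : (4,3)
distinct pairs in image: 20 / 20 needed
  → bijection onto A×B; projections well-typed.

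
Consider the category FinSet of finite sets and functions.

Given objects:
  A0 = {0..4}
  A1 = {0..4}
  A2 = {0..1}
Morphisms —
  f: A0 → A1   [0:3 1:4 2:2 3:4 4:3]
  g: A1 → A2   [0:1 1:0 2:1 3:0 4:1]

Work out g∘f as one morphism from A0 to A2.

  0 f→3 g→0
  1 f→4 g→1
  2 f→2 g→1
  3 f→4 g→1
  4 f→3 g→0
composite: [0:0 1:1 2:1 3:1 4:0]

Answer: [0:0 1:1 2:1 3:1 4:0]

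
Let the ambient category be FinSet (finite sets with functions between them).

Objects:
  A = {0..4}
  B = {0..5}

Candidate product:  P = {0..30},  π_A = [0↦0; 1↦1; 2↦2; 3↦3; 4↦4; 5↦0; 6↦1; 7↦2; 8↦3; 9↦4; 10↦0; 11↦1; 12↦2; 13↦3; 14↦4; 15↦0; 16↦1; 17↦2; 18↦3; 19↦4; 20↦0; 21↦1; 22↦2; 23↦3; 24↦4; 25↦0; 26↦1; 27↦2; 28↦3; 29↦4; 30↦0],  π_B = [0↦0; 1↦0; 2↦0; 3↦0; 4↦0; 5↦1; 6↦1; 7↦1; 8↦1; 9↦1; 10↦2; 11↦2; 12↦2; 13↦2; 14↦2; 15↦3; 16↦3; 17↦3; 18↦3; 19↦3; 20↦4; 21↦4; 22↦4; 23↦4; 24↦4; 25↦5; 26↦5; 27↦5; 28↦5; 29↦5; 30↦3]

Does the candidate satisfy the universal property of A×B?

|A|·|B| = 5·6 = 30;  |P| = 31
  → cardinalities differ; no bijection possible.

Answer: NOT A VALID PRODUCT — |P|=31 ≠ |A|·|B|=30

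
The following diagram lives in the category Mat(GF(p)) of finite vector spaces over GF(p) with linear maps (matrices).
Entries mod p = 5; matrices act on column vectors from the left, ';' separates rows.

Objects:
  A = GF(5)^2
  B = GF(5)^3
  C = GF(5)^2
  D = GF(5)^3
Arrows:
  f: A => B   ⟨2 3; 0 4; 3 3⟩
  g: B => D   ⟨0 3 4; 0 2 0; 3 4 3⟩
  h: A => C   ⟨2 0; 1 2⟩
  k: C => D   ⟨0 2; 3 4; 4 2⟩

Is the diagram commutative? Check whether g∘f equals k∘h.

Along f;g (path 1):
  e0=(1,0) f=>(2,0,3) g=>(2,0,0)
  e1=(0,1) f=>(3,4,3) g=>(4,3,4)
  composite₁ = ⟨2 4; 0 3; 0 4⟩
Along h;k (path 2):
  e0=(1,0) h=>(2,1) k=>(2,0,0)
  e1=(0,1) h=>(0,2) k=>(4,3,4)
  composite₂ = ⟨2 4; 0 3; 0 4⟩
Equal? same morphism ✓

Answer: COMMUTES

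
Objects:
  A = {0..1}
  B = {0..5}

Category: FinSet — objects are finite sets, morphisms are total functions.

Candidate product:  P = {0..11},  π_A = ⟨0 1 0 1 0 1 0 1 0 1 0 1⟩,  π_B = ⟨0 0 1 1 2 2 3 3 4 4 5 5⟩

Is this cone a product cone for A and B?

|A|·|B| = 2·6 = 12;  |P| = 12
Check the pairing map k ↦ (π_A(k), π_B(k)):
  0 ↦ (0,0)
  1 ↦ (1,0)
  2 ↦ (0,1)
  3 ↦ (1,1)
  4 ↦ (0,2)
  5 ↦ (1,2)
  6 ↦ (0,3)
  7 ↦ (1,3)
  8 ↦ (0,4)
  9 ↦ (1,4)
  10 ↦ (0,5)
  11 ↦ (1,5)
distinct pairs in image: 12 / 12 needed
  → bijection onto A×B; projections well-typed.

Answer: VALID PRODUCT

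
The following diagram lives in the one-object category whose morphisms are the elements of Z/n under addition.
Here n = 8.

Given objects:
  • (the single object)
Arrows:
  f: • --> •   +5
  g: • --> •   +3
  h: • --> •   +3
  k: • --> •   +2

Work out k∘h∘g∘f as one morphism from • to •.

  0 +5≡5 +3≡0 +3≡3 +2≡5  (mod 8)
⟦path⟧: +5

Answer: +5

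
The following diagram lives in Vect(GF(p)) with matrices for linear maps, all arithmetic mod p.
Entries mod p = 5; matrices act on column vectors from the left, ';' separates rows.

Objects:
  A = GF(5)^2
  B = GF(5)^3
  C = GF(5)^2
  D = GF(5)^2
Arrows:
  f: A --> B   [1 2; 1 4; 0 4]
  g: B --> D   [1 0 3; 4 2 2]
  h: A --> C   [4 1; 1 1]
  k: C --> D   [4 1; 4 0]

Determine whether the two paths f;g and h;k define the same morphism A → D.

Answer: DOES NOT COMMUTE

Work:
Along f;g (path 1):
  e0=(1,0) f-->(1,1,0) g-->(1,1)
  e1=(0,1) f-->(2,4,4) g-->(4,4)
  ⟦path⟧₁ = [1 4; 1 4]
Along h;k (path 2):
  e0=(1,0) h-->(4,1) k-->(2,1)
  e1=(0,1) h-->(1,1) k-->(0,4)
  ⟦path⟧₂ = [2 0; 1 4]
Equal? NO — does not commute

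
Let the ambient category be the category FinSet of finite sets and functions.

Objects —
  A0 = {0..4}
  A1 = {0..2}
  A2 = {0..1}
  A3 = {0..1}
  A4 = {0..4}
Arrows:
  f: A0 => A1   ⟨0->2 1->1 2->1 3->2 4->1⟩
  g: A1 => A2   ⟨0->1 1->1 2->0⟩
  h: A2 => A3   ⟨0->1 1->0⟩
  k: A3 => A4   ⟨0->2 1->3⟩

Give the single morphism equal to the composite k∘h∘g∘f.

  0 f=>2 g=>0 h=>1 k=>3
  1 f=>1 g=>1 h=>0 k=>2
  2 f=>1 g=>1 h=>0 k=>2
  3 f=>2 g=>0 h=>1 k=>3
  4 f=>1 g=>1 h=>0 k=>2
result: ⟨0->3 1->2 2->2 3->3 4->2⟩

Answer: ⟨0->3 1->2 2->2 3->3 4->2⟩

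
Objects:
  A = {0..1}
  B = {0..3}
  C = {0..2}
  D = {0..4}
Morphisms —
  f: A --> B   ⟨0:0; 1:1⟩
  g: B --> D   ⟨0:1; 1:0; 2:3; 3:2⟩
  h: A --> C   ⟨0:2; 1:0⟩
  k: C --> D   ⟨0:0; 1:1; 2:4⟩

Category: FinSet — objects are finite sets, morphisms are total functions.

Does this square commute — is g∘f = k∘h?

Path 1 = f;g:
  0 f-->0 g-->1
  1 f-->1 g-->0
  ⟦path⟧₁ = ⟨0:1; 1:0⟩
Path 2 = h;k:
  0 h-->2 k-->4
  1 h-->0 k-->0
  ⟦path⟧₂ = ⟨0:4; 1:0⟩
Equal? differ; not commutative

Answer: DOES NOT COMMUTE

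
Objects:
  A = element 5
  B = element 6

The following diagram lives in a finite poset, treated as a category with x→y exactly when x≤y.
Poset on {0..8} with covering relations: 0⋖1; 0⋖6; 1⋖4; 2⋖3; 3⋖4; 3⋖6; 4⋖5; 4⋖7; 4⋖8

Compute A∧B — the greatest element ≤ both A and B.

Answer: NO MEET EXISTS

Work:
Common predecessors of 5,6: {0,2,3}
  maximal lower bounds 0 and 3 are incomparable: neither 0<=3 nor 3<=0
→ no greatest lower bound exists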